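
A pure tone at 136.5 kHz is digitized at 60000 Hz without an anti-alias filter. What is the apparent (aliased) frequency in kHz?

16.5 kHz

Nyquist = 60,000/2 = 30,000 Hz; 136,500 Hz exceeds it.
Alias = |136,500 − 2×60,000| = |136,500 − 120,000| = 16,500 Hz = 16.5 kHz.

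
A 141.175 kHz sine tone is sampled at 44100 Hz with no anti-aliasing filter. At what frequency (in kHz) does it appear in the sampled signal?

8.875 kHz

Nyquist = 44,100/2 = 22,050 Hz; 141,175 Hz exceeds it.
Alias = |141,175 − 3×44,100| = |141,175 − 132,300| = 8,875 Hz = 8.875 kHz.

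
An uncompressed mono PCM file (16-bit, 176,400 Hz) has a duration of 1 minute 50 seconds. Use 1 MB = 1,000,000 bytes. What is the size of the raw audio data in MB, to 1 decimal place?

Duration = 1 minute 50 seconds = 110 s.
Bytes = 176,400 samples/s × 110 s × 2 bytes/sample × 1 ch = 38,808,000 bytes.
38,808,000 / 1,000,000 = 38.8 MB.

38.8 MB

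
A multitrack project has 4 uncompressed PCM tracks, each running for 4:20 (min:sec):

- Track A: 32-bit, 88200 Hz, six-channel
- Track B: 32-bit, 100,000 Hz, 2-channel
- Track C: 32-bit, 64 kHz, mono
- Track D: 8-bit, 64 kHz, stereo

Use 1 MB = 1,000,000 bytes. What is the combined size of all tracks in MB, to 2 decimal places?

858.21 MB

4:20 (min:sec) = 260 s.
Track A: 88,200 × 260 × 4 × 6 = 550,368,000 bytes.
Track B: 100,000 × 260 × 4 × 2 = 208,000,000 bytes.
Track C: 64,000 × 260 × 4 × 1 = 66,560,000 bytes.
Track D: 64,000 × 260 × 1 × 2 = 33,280,000 bytes.
Total = 858,208,000 bytes = 858.21 MB.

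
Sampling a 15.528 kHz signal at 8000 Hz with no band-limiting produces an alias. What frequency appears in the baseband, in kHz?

Nyquist = 8,000/2 = 4,000 Hz; 15,528 Hz exceeds it.
Alias = |15,528 − 2×8,000| = |15,528 − 16,000| = 472 Hz = 0.472 kHz.

0.472 kHz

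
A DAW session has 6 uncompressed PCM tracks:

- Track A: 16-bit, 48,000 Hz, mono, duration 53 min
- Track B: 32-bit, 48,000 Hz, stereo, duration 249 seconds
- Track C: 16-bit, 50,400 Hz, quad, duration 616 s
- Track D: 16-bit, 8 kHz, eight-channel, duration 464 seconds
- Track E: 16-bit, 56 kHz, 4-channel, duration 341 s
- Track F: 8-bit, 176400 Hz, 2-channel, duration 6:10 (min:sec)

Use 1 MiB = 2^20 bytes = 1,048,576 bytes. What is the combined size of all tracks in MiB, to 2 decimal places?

Track A: 53 min = 3,180 s; 48,000 × 3,180 × 2 × 1 = 305,280,000 bytes.
Track B: 48,000 × 249 × 4 × 2 = 95,616,000 bytes.
Track C: 50,400 × 616 × 2 × 4 = 248,371,200 bytes.
Track D: 8,000 × 464 × 2 × 8 = 59,392,000 bytes.
Track E: 56,000 × 341 × 2 × 4 = 152,768,000 bytes.
Track F: 6:10 (min:sec) = 370 s; 176,400 × 370 × 1 × 2 = 130,536,000 bytes.
Total = 991,963,200 bytes = 946.01 MiB.

946.01 MiB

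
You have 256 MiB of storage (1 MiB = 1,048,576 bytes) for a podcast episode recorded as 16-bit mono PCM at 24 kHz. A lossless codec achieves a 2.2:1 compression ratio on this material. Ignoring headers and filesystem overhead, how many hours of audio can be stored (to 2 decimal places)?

3.42 hours

Uncompressed byte rate = 24,000 × 2 × 1 = 48,000 bytes/s.
After 2.2:1 compression, effective rate ≈ 21818.18 bytes/s.
Capacity = 256 × 1,048,576 = 268,435,456 bytes.
268,435,456 / effective rate ≈ 12303.29 s → 3.42 hours.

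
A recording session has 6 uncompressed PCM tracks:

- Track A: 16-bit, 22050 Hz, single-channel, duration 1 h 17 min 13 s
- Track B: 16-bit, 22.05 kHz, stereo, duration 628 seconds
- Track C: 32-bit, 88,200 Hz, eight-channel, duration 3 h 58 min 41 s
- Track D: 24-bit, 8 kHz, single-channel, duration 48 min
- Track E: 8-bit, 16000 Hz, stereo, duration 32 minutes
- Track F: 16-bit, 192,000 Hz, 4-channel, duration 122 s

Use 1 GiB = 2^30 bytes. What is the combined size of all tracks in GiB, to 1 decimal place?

38.2 GiB

Track A: 1 h 17 min 13 s = 4,633 s; 22,050 × 4,633 × 2 × 1 = 204,315,300 bytes.
Track B: 22,050 × 628 × 2 × 2 = 55,389,600 bytes.
Track C: 3 h 58 min 41 s = 14,321 s; 88,200 × 14,321 × 4 × 8 = 40,419,590,400 bytes.
Track D: 48 min = 2,880 s; 8,000 × 2,880 × 3 × 1 = 69,120,000 bytes.
Track E: 32 minutes = 1,920 s; 16,000 × 1,920 × 1 × 2 = 61,440,000 bytes.
Track F: 192,000 × 122 × 2 × 4 = 187,392,000 bytes.
Total = 40,997,247,300 bytes = 38.2 GiB.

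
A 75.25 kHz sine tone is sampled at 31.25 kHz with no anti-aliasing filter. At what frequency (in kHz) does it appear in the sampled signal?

Nyquist = 31,250/2 = 15,625 Hz; 75,250 Hz exceeds it.
Alias = |75,250 − 2×31,250| = |75,250 − 62,500| = 12,750 Hz = 12.75 kHz.

12.75 kHz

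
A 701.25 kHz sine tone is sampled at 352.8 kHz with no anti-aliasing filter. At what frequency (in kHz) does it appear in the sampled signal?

Nyquist = 352,800/2 = 176,400 Hz; 701,250 Hz exceeds it.
Alias = |701,250 − 2×352,800| = |701,250 − 705,600| = 4,350 Hz = 4.35 kHz.

4.35 kHz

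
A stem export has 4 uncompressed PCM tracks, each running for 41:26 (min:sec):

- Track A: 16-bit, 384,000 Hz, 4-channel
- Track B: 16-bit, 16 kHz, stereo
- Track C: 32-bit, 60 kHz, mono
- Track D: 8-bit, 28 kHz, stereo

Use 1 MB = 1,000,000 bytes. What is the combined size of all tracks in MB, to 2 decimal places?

41:26 (min:sec) = 2,486 s.
Track A: 384,000 × 2,486 × 2 × 4 = 7,636,992,000 bytes.
Track B: 16,000 × 2,486 × 2 × 2 = 159,104,000 bytes.
Track C: 60,000 × 2,486 × 4 × 1 = 596,640,000 bytes.
Track D: 28,000 × 2,486 × 1 × 2 = 139,216,000 bytes.
Total = 8,531,952,000 bytes = 8531.95 MB.

8531.95 MB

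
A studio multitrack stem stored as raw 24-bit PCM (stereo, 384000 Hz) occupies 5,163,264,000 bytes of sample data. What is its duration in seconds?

2,241 seconds

Byte rate = 384,000 × 3 × 2 = 2,304,000 bytes/s.
Duration = 5,163,264,000 / 2,304,000 = 2,241 s.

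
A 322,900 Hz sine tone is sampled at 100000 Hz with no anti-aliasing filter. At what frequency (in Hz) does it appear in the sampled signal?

22,900 Hz

Nyquist = 100,000/2 = 50,000 Hz; 322,900 Hz exceeds it.
Alias = |322,900 − 3×100,000| = |322,900 − 300,000| = 22,900 Hz.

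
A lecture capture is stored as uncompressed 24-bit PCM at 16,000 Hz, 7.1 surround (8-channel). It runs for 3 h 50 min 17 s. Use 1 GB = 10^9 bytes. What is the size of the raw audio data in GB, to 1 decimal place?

5.3 GB

Duration = 3 h 50 min 17 s = 13,817 s.
Bytes = 16,000 samples/s × 13,817 s × 3 bytes/sample × 8 ch = 5,305,728,000 bytes.
5,305,728,000 / 1,000,000,000 = 5.3 GB.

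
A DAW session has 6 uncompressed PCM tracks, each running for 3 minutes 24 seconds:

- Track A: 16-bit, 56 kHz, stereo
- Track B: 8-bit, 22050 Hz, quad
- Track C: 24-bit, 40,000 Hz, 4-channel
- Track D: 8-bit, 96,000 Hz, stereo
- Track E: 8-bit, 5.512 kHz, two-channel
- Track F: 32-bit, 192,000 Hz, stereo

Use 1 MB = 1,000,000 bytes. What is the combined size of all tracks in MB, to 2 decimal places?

3 minutes 24 seconds = 204 s.
Track A: 56,000 × 204 × 2 × 2 = 45,696,000 bytes.
Track B: 22,050 × 204 × 1 × 4 = 17,992,800 bytes.
Track C: 40,000 × 204 × 3 × 4 = 97,920,000 bytes.
Track D: 96,000 × 204 × 1 × 2 = 39,168,000 bytes.
Track E: 5,512 × 204 × 1 × 2 = 2,248,896 bytes.
Track F: 192,000 × 204 × 4 × 2 = 313,344,000 bytes.
Total = 516,369,696 bytes = 516.37 MB.

516.37 MB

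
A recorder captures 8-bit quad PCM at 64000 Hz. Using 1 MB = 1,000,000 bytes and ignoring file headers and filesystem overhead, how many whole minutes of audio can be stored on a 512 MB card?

33 minutes

Uncompressed byte rate = 64,000 × 1 × 4 = 256,000 bytes/s.
Capacity = 512 × 1,000,000 = 512,000,000 bytes.
512,000,000 / 256,000 ≈ 2000 s → 33 minutes.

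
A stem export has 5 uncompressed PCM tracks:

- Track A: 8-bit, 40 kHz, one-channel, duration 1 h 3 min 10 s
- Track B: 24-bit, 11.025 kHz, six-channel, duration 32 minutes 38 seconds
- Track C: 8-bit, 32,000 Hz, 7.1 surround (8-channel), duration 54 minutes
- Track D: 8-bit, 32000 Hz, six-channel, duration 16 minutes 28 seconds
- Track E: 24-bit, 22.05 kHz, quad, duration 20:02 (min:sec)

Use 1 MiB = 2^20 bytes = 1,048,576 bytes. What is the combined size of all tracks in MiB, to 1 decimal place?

Track A: 1 h 3 min 10 s = 3,790 s; 40,000 × 3,790 × 1 × 1 = 151,600,000 bytes.
Track B: 32 minutes 38 seconds = 1,958 s; 11,025 × 1,958 × 3 × 6 = 388,565,100 bytes.
Track C: 54 minutes = 3,240 s; 32,000 × 3,240 × 1 × 8 = 829,440,000 bytes.
Track D: 16 minutes 28 seconds = 988 s; 32,000 × 988 × 1 × 6 = 189,696,000 bytes.
Track E: 20:02 (min:sec) = 1,202 s; 22,050 × 1,202 × 3 × 4 = 318,049,200 bytes.
Total = 1,877,350,300 bytes = 1790.4 MiB.

1790.4 MiB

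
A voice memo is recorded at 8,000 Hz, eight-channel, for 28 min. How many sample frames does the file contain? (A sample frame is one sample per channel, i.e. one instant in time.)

28 min = 1,680 s.
8,000 samples/s × 1,680 s = 13,440,000 frames.

13,440,000 sample frames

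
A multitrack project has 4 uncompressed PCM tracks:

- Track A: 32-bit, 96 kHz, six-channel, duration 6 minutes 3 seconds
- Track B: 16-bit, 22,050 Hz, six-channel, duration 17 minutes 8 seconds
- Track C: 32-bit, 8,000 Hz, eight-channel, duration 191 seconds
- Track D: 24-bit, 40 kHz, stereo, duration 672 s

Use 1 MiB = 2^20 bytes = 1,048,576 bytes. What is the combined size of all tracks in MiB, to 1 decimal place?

1257.5 MiB

Track A: 6 minutes 3 seconds = 363 s; 96,000 × 363 × 4 × 6 = 836,352,000 bytes.
Track B: 17 minutes 8 seconds = 1,028 s; 22,050 × 1,028 × 2 × 6 = 272,008,800 bytes.
Track C: 8,000 × 191 × 4 × 8 = 48,896,000 bytes.
Track D: 40,000 × 672 × 3 × 2 = 161,280,000 bytes.
Total = 1,318,536,800 bytes = 1257.5 MiB.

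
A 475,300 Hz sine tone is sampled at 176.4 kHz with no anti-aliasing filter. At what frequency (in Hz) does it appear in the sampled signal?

Nyquist = 176,400/2 = 88,200 Hz; 475,300 Hz exceeds it.
Alias = |475,300 − 3×176,400| = |475,300 − 529,200| = 53,900 Hz.

53,900 Hz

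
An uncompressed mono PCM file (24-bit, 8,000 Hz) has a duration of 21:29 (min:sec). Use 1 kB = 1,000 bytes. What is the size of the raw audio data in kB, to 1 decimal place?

30936.0 kB

Duration = 21:29 (min:sec) = 1,289 s.
Bytes = 8,000 samples/s × 1,289 s × 3 bytes/sample × 1 ch = 30,936,000 bytes.
30,936,000 / 1,000 = 30936.0 kB.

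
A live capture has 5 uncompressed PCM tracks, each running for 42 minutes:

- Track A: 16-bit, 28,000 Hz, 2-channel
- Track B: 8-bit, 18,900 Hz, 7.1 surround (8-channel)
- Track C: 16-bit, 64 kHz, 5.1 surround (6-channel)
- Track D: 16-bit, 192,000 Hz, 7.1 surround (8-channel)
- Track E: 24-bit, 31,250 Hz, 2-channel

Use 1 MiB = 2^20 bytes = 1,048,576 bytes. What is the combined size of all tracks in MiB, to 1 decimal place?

42 minutes = 2,520 s.
Track A: 28,000 × 2,520 × 2 × 2 = 282,240,000 bytes.
Track B: 18,900 × 2,520 × 1 × 8 = 381,024,000 bytes.
Track C: 64,000 × 2,520 × 2 × 6 = 1,935,360,000 bytes.
Track D: 192,000 × 2,520 × 2 × 8 = 7,741,440,000 bytes.
Track E: 31,250 × 2,520 × 3 × 2 = 472,500,000 bytes.
Total = 10,812,564,000 bytes = 10311.7 MiB.

10311.7 MiB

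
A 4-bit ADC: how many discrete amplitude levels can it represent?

16 levels

2^4 = 16.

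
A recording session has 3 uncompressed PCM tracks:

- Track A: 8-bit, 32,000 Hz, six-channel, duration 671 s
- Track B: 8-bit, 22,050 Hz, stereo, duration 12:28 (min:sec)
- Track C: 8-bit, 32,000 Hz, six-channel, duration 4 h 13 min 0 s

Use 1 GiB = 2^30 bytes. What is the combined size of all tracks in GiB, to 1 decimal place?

Track A: 32,000 × 671 × 1 × 6 = 128,832,000 bytes.
Track B: 12:28 (min:sec) = 748 s; 22,050 × 748 × 1 × 2 = 32,986,800 bytes.
Track C: 4 h 13 min 0 s = 15,180 s; 32,000 × 15,180 × 1 × 6 = 2,914,560,000 bytes.
Total = 3,076,378,800 bytes = 2.9 GiB.

2.9 GiB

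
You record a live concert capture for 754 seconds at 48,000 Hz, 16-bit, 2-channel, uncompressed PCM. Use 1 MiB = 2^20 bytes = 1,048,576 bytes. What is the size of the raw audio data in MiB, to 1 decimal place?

Bytes = 48,000 samples/s × 754 s × 2 bytes/sample × 2 ch = 144,768,000 bytes.
144,768,000 / 1,048,576 = 138.1 MiB.

138.1 MiB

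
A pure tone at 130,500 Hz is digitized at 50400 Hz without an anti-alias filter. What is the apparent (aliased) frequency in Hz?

Nyquist = 50,400/2 = 25,200 Hz; 130,500 Hz exceeds it.
Alias = |130,500 − 3×50,400| = |130,500 − 151,200| = 20,700 Hz.

20,700 Hz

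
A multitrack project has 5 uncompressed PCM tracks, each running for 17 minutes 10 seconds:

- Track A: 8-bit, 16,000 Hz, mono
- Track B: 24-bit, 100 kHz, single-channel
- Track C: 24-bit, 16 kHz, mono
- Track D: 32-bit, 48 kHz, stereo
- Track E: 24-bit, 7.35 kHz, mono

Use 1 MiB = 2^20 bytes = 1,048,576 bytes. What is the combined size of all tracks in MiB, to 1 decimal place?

756.4 MiB

17 minutes 10 seconds = 1,030 s.
Track A: 16,000 × 1,030 × 1 × 1 = 16,480,000 bytes.
Track B: 100,000 × 1,030 × 3 × 1 = 309,000,000 bytes.
Track C: 16,000 × 1,030 × 3 × 1 = 49,440,000 bytes.
Track D: 48,000 × 1,030 × 4 × 2 = 395,520,000 bytes.
Track E: 7,350 × 1,030 × 3 × 1 = 22,711,500 bytes.
Total = 793,151,500 bytes = 756.4 MiB.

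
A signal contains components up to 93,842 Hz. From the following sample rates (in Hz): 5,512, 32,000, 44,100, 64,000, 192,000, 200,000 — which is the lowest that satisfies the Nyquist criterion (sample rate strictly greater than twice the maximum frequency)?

192,000 Hz

Need sample rate > 2 × 93,842 = 187,684 Hz.
Lowest listed rate above 187,684 Hz is 192,000 Hz.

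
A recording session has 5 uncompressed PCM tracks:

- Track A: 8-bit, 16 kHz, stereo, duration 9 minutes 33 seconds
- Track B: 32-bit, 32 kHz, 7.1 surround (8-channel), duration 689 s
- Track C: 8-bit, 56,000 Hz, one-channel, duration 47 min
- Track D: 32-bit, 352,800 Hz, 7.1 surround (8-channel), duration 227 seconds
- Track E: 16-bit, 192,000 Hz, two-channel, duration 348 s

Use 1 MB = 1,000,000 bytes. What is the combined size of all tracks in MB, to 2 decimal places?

Track A: 9 minutes 33 seconds = 573 s; 16,000 × 573 × 1 × 2 = 18,336,000 bytes.
Track B: 32,000 × 689 × 4 × 8 = 705,536,000 bytes.
Track C: 47 min = 2,820 s; 56,000 × 2,820 × 1 × 1 = 157,920,000 bytes.
Track D: 352,800 × 227 × 4 × 8 = 2,562,739,200 bytes.
Track E: 192,000 × 348 × 2 × 2 = 267,264,000 bytes.
Total = 3,711,795,200 bytes = 3711.80 MB.

3711.80 MB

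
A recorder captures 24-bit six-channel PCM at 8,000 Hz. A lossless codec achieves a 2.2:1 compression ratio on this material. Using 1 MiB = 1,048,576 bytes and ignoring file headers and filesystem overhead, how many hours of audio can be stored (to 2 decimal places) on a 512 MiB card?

2.28 hours

Uncompressed byte rate = 8,000 × 3 × 6 = 144,000 bytes/s.
After 2.2:1 compression, effective rate ≈ 65454.55 bytes/s.
Capacity = 512 × 1,048,576 = 536,870,912 bytes.
536,870,912 / effective rate ≈ 8202.19 s → 2.28 hours.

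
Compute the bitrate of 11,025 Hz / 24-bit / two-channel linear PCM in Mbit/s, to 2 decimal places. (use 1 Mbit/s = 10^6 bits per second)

0.53 Mbit/s

Bit rate = 11,025 × 24 × 2 = 529,200 bits/s.
= 0.53 Mbit/s.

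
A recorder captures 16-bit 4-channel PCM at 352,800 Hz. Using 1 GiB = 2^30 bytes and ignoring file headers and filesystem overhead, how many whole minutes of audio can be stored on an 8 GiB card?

50 minutes

Uncompressed byte rate = 352,800 × 2 × 4 = 2,822,400 bytes/s.
Capacity = 8 × 1,073,741,824 = 8,589,934,592 bytes.
8,589,934,592 / 2,822,400 ≈ 3043.49 s → 50 minutes.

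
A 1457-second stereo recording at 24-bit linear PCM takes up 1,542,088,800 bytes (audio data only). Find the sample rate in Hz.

176,400 Hz

Bytes = sample_rate × seconds × bytes_per_sample × channels.
sample_rate = 1,542,088,800 / (1,457 × 3 × 2) = 1,542,088,800 / 8,742 = 176,400 Hz.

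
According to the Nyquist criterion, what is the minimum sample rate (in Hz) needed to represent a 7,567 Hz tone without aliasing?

15,134 Hz

Minimum sample rate = 2 × 7,567 Hz = 15,134 Hz.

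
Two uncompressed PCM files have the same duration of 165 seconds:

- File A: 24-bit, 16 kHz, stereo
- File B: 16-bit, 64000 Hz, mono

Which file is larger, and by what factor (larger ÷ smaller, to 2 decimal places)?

File A: 16,000 × 3 × 2 = 96,000 bytes/s.
File B: 64,000 × 2 × 1 = 128,000 bytes/s.
File B is larger; ratio = 21,120,000 / 15,840,000 = 1.33.

File B, by a factor of 1.33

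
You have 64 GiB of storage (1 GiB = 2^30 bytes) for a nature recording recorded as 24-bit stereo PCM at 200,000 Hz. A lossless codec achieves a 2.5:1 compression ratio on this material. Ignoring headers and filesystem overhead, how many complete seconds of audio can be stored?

Uncompressed byte rate = 200,000 × 3 × 2 = 1,200,000 bytes/s.
After 2.5:1 compression, effective rate ≈ 480000 bytes/s.
Capacity = 64 × 1,073,741,824 = 68,719,476,736 bytes.
68,719,476,736 / effective rate ≈ 143165.58 s → 143,165 seconds.

143,165 seconds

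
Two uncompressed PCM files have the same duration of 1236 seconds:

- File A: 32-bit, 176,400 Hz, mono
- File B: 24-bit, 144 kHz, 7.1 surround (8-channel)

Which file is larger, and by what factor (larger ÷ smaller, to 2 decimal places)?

File A: 176,400 × 4 × 1 = 705,600 bytes/s.
File B: 144,000 × 3 × 8 = 3,456,000 bytes/s.
File B is larger; ratio = 4,271,616,000 / 872,121,600 = 4.90.

File B, by a factor of 4.90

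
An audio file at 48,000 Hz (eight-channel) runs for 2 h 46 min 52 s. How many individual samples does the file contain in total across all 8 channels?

3,844,608,000 samples

2 h 46 min 52 s = 10,012 s.
48,000 × 10,012 s × 8 ch = 3,844,608,000 samples.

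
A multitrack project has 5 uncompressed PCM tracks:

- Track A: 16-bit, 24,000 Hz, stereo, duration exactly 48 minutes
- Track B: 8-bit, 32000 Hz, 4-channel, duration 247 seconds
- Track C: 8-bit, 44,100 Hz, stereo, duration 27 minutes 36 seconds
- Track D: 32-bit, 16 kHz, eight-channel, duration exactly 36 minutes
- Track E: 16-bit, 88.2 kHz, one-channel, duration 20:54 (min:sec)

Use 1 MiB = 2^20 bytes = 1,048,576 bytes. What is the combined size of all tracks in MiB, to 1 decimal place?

Track A: exactly 48 minutes = 2,880 s; 24,000 × 2,880 × 2 × 2 = 276,480,000 bytes.
Track B: 32,000 × 247 × 1 × 4 = 31,616,000 bytes.
Track C: 27 minutes 36 seconds = 1,656 s; 44,100 × 1,656 × 1 × 2 = 146,059,200 bytes.
Track D: exactly 36 minutes = 2,160 s; 16,000 × 2,160 × 4 × 8 = 1,105,920,000 bytes.
Track E: 20:54 (min:sec) = 1,254 s; 88,200 × 1,254 × 2 × 1 = 221,205,600 bytes.
Total = 1,781,280,800 bytes = 1698.8 MiB.

1698.8 MiB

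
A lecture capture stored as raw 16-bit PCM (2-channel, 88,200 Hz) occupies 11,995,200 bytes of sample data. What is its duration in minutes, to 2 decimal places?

0.57 minutes

Byte rate = 88,200 × 2 × 2 = 352,800 bytes/s.
Duration = 11,995,200 / 352,800 = 34 s.
34 s / 60 = 0.57 minutes.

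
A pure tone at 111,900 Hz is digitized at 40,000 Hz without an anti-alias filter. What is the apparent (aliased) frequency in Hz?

Nyquist = 40,000/2 = 20,000 Hz; 111,900 Hz exceeds it.
Alias = |111,900 − 3×40,000| = |111,900 − 120,000| = 8,100 Hz.

8,100 Hz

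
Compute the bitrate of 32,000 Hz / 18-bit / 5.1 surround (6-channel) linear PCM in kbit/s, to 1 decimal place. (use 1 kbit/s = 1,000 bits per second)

Bit rate = 32,000 × 18 × 6 = 3,456,000 bits/s.
= 3456.0 kbit/s.

3456.0 kbit/s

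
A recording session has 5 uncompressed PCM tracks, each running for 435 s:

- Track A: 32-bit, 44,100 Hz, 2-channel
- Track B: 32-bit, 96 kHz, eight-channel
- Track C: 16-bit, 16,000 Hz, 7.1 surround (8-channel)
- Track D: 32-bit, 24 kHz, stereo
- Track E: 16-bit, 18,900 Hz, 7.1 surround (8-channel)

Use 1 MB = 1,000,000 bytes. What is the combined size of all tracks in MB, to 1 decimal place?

Track A: 44,100 × 435 × 4 × 2 = 153,468,000 bytes.
Track B: 96,000 × 435 × 4 × 8 = 1,336,320,000 bytes.
Track C: 16,000 × 435 × 2 × 8 = 111,360,000 bytes.
Track D: 24,000 × 435 × 4 × 2 = 83,520,000 bytes.
Track E: 18,900 × 435 × 2 × 8 = 131,544,000 bytes.
Total = 1,816,212,000 bytes = 1816.2 MB.

1816.2 MB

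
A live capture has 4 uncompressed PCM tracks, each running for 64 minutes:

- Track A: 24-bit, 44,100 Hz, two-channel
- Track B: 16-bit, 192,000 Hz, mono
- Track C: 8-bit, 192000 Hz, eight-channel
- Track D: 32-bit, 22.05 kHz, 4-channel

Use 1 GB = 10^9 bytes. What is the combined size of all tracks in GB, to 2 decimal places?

64 minutes = 3,840 s.
Track A: 44,100 × 3,840 × 3 × 2 = 1,016,064,000 bytes.
Track B: 192,000 × 3,840 × 2 × 1 = 1,474,560,000 bytes.
Track C: 192,000 × 3,840 × 1 × 8 = 5,898,240,000 bytes.
Track D: 22,050 × 3,840 × 4 × 4 = 1,354,752,000 bytes.
Total = 9,743,616,000 bytes = 9.74 GB.

9.74 GB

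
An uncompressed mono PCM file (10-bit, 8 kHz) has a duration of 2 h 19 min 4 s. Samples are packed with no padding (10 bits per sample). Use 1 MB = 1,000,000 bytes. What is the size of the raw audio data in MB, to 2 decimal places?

Duration = 2 h 19 min 4 s = 8,344 s.
Bits = 8,000 × 8,344 × 10 × 1 = 667,520,000 bits = 83,440,000 bytes.
83,440,000 / 1,000,000 = 83.44 MB.

83.44 MB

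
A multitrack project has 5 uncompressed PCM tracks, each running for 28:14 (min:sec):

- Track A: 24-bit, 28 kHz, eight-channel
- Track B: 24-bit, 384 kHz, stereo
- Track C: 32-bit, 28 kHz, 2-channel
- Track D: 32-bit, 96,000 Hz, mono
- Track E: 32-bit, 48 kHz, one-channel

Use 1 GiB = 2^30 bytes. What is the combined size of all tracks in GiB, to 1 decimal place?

6.0 GiB

28:14 (min:sec) = 1,694 s.
Track A: 28,000 × 1,694 × 3 × 8 = 1,138,368,000 bytes.
Track B: 384,000 × 1,694 × 3 × 2 = 3,902,976,000 bytes.
Track C: 28,000 × 1,694 × 4 × 2 = 379,456,000 bytes.
Track D: 96,000 × 1,694 × 4 × 1 = 650,496,000 bytes.
Track E: 48,000 × 1,694 × 4 × 1 = 325,248,000 bytes.
Total = 6,396,544,000 bytes = 6.0 GiB.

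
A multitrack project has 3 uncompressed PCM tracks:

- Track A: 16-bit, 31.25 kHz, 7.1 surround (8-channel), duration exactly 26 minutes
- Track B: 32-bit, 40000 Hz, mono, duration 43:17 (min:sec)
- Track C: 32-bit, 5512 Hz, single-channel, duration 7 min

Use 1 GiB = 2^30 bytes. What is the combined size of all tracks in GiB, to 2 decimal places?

1.12 GiB

Track A: exactly 26 minutes = 1,560 s; 31,250 × 1,560 × 2 × 8 = 780,000,000 bytes.
Track B: 43:17 (min:sec) = 2,597 s; 40,000 × 2,597 × 4 × 1 = 415,520,000 bytes.
Track C: 7 min = 420 s; 5,512 × 420 × 4 × 1 = 9,260,160 bytes.
Total = 1,204,780,160 bytes = 1.12 GiB.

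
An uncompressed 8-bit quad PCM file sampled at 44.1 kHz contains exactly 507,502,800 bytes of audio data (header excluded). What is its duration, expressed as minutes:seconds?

47:57

Byte rate = 44,100 × 1 × 4 = 176,400 bytes/s.
Duration = 507,502,800 / 176,400 = 2,877 s.
2,877 s = 47:57.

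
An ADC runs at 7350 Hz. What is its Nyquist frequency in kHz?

Nyquist frequency = sample rate / 2 = 7,350 / 2 = 3.675 kHz.

3.675 kHz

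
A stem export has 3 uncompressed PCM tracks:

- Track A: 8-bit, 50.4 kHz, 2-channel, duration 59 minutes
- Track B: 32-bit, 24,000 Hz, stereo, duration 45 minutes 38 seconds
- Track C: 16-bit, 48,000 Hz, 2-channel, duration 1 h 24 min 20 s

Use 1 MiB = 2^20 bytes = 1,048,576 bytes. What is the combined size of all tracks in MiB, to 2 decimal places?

1768.16 MiB

Track A: 59 minutes = 3,540 s; 50,400 × 3,540 × 1 × 2 = 356,832,000 bytes.
Track B: 45 minutes 38 seconds = 2,738 s; 24,000 × 2,738 × 4 × 2 = 525,696,000 bytes.
Track C: 1 h 24 min 20 s = 5,060 s; 48,000 × 5,060 × 2 × 2 = 971,520,000 bytes.
Total = 1,854,048,000 bytes = 1768.16 MiB.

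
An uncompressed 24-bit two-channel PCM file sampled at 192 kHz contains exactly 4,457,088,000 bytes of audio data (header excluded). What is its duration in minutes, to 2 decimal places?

64.48 minutes

Byte rate = 192,000 × 3 × 2 = 1,152,000 bytes/s.
Duration = 4,457,088,000 / 1,152,000 = 3,869 s.
3,869 s / 60 = 64.48 minutes.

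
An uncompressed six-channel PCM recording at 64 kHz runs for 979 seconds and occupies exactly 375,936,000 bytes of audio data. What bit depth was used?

Bytes per sample = 375,936,000 / (64,000 × 979 × 6) = 375,936,000 / 375,936,000 = 1.
Bit depth = 1 × 8 = 8 bits.

8 bits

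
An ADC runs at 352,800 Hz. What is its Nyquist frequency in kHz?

Nyquist frequency = sample rate / 2 = 352,800 / 2 = 176.4 kHz.

176.4 kHz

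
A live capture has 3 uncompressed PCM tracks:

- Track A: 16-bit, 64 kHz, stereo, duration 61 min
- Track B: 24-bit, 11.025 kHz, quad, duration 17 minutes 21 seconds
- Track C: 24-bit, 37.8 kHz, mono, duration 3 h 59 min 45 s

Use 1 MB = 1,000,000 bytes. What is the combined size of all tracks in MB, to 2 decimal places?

2705.94 MB

Track A: 61 min = 3,660 s; 64,000 × 3,660 × 2 × 2 = 936,960,000 bytes.
Track B: 17 minutes 21 seconds = 1,041 s; 11,025 × 1,041 × 3 × 4 = 137,724,300 bytes.
Track C: 3 h 59 min 45 s = 14,385 s; 37,800 × 14,385 × 3 × 1 = 1,631,259,000 bytes.
Total = 2,705,943,300 bytes = 2705.94 MB.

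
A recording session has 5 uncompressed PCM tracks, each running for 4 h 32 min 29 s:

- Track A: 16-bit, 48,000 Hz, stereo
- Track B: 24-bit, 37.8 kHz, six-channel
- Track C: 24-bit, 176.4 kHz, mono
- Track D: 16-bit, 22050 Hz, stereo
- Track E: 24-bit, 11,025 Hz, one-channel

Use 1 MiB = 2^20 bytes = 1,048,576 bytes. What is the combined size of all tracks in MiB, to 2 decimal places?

4 h 32 min 29 s = 16,349 s.
Track A: 48,000 × 16,349 × 2 × 2 = 3,139,008,000 bytes.
Track B: 37,800 × 16,349 × 3 × 6 = 11,123,859,600 bytes.
Track C: 176,400 × 16,349 × 3 × 1 = 8,651,890,800 bytes.
Track D: 22,050 × 16,349 × 2 × 2 = 1,441,981,800 bytes.
Track E: 11,025 × 16,349 × 3 × 1 = 540,743,175 bytes.
Total = 24,897,483,375 bytes = 23744.09 MiB.

23744.09 MiB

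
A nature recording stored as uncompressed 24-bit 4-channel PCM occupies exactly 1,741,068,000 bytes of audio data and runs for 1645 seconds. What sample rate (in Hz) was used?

88,200 Hz

Bytes = sample_rate × seconds × bytes_per_sample × channels.
sample_rate = 1,741,068,000 / (1,645 × 3 × 4) = 1,741,068,000 / 19,740 = 88,200 Hz.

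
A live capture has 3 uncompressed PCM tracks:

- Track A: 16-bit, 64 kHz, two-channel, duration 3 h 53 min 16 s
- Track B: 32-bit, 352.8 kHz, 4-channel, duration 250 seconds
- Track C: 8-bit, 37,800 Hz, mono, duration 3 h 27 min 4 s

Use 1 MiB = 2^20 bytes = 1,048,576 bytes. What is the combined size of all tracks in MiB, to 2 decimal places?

Track A: 3 h 53 min 16 s = 13,996 s; 64,000 × 13,996 × 2 × 2 = 3,582,976,000 bytes.
Track B: 352,800 × 250 × 4 × 4 = 1,411,200,000 bytes.
Track C: 3 h 27 min 4 s = 12,424 s; 37,800 × 12,424 × 1 × 1 = 469,627,200 bytes.
Total = 5,463,803,200 bytes = 5210.69 MiB.

5210.69 MiB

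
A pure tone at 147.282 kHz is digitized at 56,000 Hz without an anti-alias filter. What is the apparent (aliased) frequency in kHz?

Nyquist = 56,000/2 = 28,000 Hz; 147,282 Hz exceeds it.
Alias = |147,282 − 3×56,000| = |147,282 − 168,000| = 20,718 Hz = 20.718 kHz.

20.718 kHz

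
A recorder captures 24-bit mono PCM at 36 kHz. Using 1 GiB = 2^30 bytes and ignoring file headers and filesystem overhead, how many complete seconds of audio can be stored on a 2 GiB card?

19,884 seconds

Uncompressed byte rate = 36,000 × 3 × 1 = 108,000 bytes/s.
Capacity = 2 × 1,073,741,824 = 2,147,483,648 bytes.
2,147,483,648 / 108,000 ≈ 19884.11 s → 19,884 seconds.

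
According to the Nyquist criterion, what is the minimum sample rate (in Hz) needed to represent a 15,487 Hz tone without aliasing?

30,974 Hz

Minimum sample rate = 2 × 15,487 Hz = 30,974 Hz.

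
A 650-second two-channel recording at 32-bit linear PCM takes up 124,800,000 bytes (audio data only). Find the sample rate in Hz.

24,000 Hz

Bytes = sample_rate × seconds × bytes_per_sample × channels.
sample_rate = 124,800,000 / (650 × 4 × 2) = 124,800,000 / 5,200 = 24,000 Hz.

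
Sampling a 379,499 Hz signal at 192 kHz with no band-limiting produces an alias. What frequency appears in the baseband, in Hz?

4,501 Hz

Nyquist = 192,000/2 = 96,000 Hz; 379,499 Hz exceeds it.
Alias = |379,499 − 2×192,000| = |379,499 − 384,000| = 4,501 Hz.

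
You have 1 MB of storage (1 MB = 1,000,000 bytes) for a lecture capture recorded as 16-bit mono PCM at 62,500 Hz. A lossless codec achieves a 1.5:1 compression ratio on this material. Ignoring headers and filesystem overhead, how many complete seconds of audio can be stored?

12 seconds

Uncompressed byte rate = 62,500 × 2 × 1 = 125,000 bytes/s.
After 1.5:1 compression, effective rate ≈ 83333.33 bytes/s.
Capacity = 1 × 1,000,000 = 1,000,000 bytes.
1,000,000 / effective rate ≈ 12 s → 12 seconds.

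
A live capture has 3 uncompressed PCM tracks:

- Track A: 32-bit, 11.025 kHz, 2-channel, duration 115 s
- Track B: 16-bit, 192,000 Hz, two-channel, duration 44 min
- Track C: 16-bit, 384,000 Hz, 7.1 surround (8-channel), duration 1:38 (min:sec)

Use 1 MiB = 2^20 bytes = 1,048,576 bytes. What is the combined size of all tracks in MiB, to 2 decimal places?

Track A: 11,025 × 115 × 4 × 2 = 10,143,000 bytes.
Track B: 44 min = 2,640 s; 192,000 × 2,640 × 2 × 2 = 2,027,520,000 bytes.
Track C: 1:38 (min:sec) = 98 s; 384,000 × 98 × 2 × 8 = 602,112,000 bytes.
Total = 2,639,775,000 bytes = 2517.49 MiB.

2517.49 MiB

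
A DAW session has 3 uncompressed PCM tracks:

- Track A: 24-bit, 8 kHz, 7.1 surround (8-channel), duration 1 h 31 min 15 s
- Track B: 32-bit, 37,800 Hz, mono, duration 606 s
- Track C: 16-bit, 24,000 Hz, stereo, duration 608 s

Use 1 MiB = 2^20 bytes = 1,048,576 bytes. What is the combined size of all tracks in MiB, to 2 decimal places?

1145.55 MiB

Track A: 1 h 31 min 15 s = 5,475 s; 8,000 × 5,475 × 3 × 8 = 1,051,200,000 bytes.
Track B: 37,800 × 606 × 4 × 1 = 91,627,200 bytes.
Track C: 24,000 × 608 × 2 × 2 = 58,368,000 bytes.
Total = 1,201,195,200 bytes = 1145.55 MiB.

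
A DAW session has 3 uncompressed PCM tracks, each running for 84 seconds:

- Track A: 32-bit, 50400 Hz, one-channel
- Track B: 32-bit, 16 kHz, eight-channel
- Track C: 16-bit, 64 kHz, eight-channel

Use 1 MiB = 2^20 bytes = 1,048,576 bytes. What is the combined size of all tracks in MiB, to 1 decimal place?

139.2 MiB

Track A: 50,400 × 84 × 4 × 1 = 16,934,400 bytes.
Track B: 16,000 × 84 × 4 × 8 = 43,008,000 bytes.
Track C: 64,000 × 84 × 2 × 8 = 86,016,000 bytes.
Total = 145,958,400 bytes = 139.2 MiB.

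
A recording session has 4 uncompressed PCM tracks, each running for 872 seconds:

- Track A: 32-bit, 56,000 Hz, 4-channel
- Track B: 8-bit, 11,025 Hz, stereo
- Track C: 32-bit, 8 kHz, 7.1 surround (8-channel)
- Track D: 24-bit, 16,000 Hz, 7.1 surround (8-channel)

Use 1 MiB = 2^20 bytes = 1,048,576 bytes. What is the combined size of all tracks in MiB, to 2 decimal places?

1295.68 MiB

Track A: 56,000 × 872 × 4 × 4 = 781,312,000 bytes.
Track B: 11,025 × 872 × 1 × 2 = 19,227,600 bytes.
Track C: 8,000 × 872 × 4 × 8 = 223,232,000 bytes.
Track D: 16,000 × 872 × 3 × 8 = 334,848,000 bytes.
Total = 1,358,619,600 bytes = 1295.68 MiB.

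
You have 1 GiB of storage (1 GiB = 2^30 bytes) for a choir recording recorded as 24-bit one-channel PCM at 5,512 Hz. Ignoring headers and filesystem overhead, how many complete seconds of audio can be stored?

64,933 seconds

Uncompressed byte rate = 5,512 × 3 × 1 = 16,536 bytes/s.
Capacity = 1 × 1,073,741,824 = 1,073,741,824 bytes.
1,073,741,824 / 16,536 ≈ 64933.59 s → 64,933 seconds.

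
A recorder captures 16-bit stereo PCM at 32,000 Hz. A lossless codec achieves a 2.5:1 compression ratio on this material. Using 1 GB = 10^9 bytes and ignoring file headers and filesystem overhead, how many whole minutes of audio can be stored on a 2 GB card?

651 minutes

Uncompressed byte rate = 32,000 × 2 × 2 = 128,000 bytes/s.
After 2.5:1 compression, effective rate ≈ 51200 bytes/s.
Capacity = 2 × 1,000,000,000 = 2,000,000,000 bytes.
2,000,000,000 / effective rate ≈ 39062.5 s → 651 minutes.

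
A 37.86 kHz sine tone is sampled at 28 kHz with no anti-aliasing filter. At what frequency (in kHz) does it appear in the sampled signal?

Nyquist = 28,000/2 = 14,000 Hz; 37,860 Hz exceeds it.
Alias = |37,860 − 1×28,000| = |37,860 − 28,000| = 9,860 Hz = 9.86 kHz.

9.86 kHz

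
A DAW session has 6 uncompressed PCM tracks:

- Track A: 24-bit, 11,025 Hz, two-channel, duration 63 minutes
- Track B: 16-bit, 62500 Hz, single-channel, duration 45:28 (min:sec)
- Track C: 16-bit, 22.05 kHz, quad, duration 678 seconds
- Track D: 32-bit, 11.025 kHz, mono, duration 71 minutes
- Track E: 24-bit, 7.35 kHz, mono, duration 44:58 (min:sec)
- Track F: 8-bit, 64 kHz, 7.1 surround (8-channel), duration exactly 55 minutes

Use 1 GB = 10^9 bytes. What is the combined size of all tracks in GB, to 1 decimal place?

2.6 GB

Track A: 63 minutes = 3,780 s; 11,025 × 3,780 × 3 × 2 = 250,047,000 bytes.
Track B: 45:28 (min:sec) = 2,728 s; 62,500 × 2,728 × 2 × 1 = 341,000,000 bytes.
Track C: 22,050 × 678 × 2 × 4 = 119,599,200 bytes.
Track D: 71 minutes = 4,260 s; 11,025 × 4,260 × 4 × 1 = 187,866,000 bytes.
Track E: 44:58 (min:sec) = 2,698 s; 7,350 × 2,698 × 3 × 1 = 59,490,900 bytes.
Track F: exactly 55 minutes = 3,300 s; 64,000 × 3,300 × 1 × 8 = 1,689,600,000 bytes.
Total = 2,647,603,100 bytes = 2.6 GB.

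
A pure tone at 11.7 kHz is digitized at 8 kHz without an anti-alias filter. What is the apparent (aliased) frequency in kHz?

Nyquist = 8,000/2 = 4,000 Hz; 11,700 Hz exceeds it.
Alias = |11,700 − 1×8,000| = |11,700 − 8,000| = 3,700 Hz = 3.7 kHz.

3.7 kHz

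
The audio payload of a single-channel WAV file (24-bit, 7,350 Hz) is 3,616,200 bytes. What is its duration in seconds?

164 seconds

Byte rate = 7,350 × 3 × 1 = 22,050 bytes/s.
Duration = 3,616,200 / 22,050 = 164 s.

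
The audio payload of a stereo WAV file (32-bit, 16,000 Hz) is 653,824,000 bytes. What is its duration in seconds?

Byte rate = 16,000 × 4 × 2 = 128,000 bytes/s.
Duration = 653,824,000 / 128,000 = 5,108 s.

5,108 seconds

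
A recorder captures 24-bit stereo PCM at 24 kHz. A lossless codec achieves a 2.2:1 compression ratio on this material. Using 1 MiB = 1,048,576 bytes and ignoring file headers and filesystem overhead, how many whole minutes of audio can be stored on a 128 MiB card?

34 minutes

Uncompressed byte rate = 24,000 × 3 × 2 = 144,000 bytes/s.
After 2.2:1 compression, effective rate ≈ 65454.55 bytes/s.
Capacity = 128 × 1,048,576 = 134,217,728 bytes.
134,217,728 / effective rate ≈ 2050.55 s → 34 minutes.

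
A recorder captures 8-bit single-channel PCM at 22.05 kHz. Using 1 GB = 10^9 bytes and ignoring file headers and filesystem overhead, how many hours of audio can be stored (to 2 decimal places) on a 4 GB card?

50.39 hours

Uncompressed byte rate = 22,050 × 1 × 1 = 22,050 bytes/s.
Capacity = 4 × 1,000,000,000 = 4,000,000,000 bytes.
4,000,000,000 / 22,050 ≈ 181405.9 s → 50.39 hours.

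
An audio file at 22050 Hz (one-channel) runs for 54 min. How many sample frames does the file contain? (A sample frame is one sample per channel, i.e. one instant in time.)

54 min = 3,240 s.
22,050 samples/s × 3,240 s = 71,442,000 frames.

71,442,000 sample frames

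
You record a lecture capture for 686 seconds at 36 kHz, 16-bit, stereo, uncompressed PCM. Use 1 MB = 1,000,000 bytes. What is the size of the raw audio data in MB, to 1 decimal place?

98.8 MB

Bytes = 36,000 samples/s × 686 s × 2 bytes/sample × 2 ch = 98,784,000 bytes.
98,784,000 / 1,000,000 = 98.8 MB.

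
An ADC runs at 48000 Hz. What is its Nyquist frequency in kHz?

24 kHz

Nyquist frequency = sample rate / 2 = 48,000 / 2 = 24 kHz.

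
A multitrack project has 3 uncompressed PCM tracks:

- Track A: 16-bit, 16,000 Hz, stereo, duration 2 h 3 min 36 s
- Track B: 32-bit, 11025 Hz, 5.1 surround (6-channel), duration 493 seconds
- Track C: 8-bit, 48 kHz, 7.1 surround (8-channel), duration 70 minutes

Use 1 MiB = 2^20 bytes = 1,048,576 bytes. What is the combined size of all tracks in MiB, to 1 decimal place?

Track A: 2 h 3 min 36 s = 7,416 s; 16,000 × 7,416 × 2 × 2 = 474,624,000 bytes.
Track B: 11,025 × 493 × 4 × 6 = 130,447,800 bytes.
Track C: 70 minutes = 4,200 s; 48,000 × 4,200 × 1 × 8 = 1,612,800,000 bytes.
Total = 2,217,871,800 bytes = 2115.1 MiB.

2115.1 MiB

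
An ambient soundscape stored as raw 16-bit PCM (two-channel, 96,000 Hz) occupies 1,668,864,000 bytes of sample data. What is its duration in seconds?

Byte rate = 96,000 × 2 × 2 = 384,000 bytes/s.
Duration = 1,668,864,000 / 384,000 = 4,346 s.

4,346 seconds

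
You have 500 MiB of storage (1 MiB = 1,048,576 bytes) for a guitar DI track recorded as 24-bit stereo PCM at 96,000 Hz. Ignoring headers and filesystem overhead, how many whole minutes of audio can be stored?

15 minutes

Uncompressed byte rate = 96,000 × 3 × 2 = 576,000 bytes/s.
Capacity = 500 × 1,048,576 = 524,288,000 bytes.
524,288,000 / 576,000 ≈ 910.22 s → 15 minutes.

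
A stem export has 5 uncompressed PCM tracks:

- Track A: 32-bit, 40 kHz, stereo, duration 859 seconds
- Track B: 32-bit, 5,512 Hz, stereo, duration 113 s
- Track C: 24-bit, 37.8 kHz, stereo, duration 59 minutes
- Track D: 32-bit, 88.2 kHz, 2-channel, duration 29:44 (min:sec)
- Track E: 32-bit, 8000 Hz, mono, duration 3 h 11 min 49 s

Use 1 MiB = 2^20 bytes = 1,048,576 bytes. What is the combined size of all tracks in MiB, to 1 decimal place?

2584.3 MiB

Track A: 40,000 × 859 × 4 × 2 = 274,880,000 bytes.
Track B: 5,512 × 113 × 4 × 2 = 4,982,848 bytes.
Track C: 59 minutes = 3,540 s; 37,800 × 3,540 × 3 × 2 = 802,872,000 bytes.
Track D: 29:44 (min:sec) = 1,784 s; 88,200 × 1,784 × 4 × 2 = 1,258,790,400 bytes.
Track E: 3 h 11 min 49 s = 11,509 s; 8,000 × 11,509 × 4 × 1 = 368,288,000 bytes.
Total = 2,709,813,248 bytes = 2584.3 MiB.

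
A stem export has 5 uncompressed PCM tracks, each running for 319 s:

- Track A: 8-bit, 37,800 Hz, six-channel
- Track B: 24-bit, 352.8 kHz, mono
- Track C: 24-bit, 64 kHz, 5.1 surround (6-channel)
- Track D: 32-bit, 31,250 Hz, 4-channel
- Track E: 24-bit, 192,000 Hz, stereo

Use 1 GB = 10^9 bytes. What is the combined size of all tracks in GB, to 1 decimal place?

Track A: 37,800 × 319 × 1 × 6 = 72,349,200 bytes.
Track B: 352,800 × 319 × 3 × 1 = 337,629,600 bytes.
Track C: 64,000 × 319 × 3 × 6 = 367,488,000 bytes.
Track D: 31,250 × 319 × 4 × 4 = 159,500,000 bytes.
Track E: 192,000 × 319 × 3 × 2 = 367,488,000 bytes.
Total = 1,304,454,800 bytes = 1.3 GB.

1.3 GB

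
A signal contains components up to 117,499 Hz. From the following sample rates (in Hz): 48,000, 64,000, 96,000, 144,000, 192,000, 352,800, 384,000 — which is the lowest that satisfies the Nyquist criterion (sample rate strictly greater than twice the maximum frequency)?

Need sample rate > 2 × 117,499 = 234,998 Hz.
Lowest listed rate above 234,998 Hz is 352,800 Hz.

352,800 Hz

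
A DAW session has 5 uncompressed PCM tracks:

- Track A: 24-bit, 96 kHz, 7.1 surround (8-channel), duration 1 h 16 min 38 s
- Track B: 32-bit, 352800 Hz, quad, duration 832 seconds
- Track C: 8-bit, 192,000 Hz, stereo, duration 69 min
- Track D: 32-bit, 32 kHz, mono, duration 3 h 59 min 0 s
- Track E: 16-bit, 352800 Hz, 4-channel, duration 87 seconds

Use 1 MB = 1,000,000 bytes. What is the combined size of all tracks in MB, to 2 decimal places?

18961.09 MB

Track A: 1 h 16 min 38 s = 4,598 s; 96,000 × 4,598 × 3 × 8 = 10,593,792,000 bytes.
Track B: 352,800 × 832 × 4 × 4 = 4,696,473,600 bytes.
Track C: 69 min = 4,140 s; 192,000 × 4,140 × 1 × 2 = 1,589,760,000 bytes.
Track D: 3 h 59 min 0 s = 14,340 s; 32,000 × 14,340 × 4 × 1 = 1,835,520,000 bytes.
Track E: 352,800 × 87 × 2 × 4 = 245,548,800 bytes.
Total = 18,961,094,400 bytes = 18961.09 MB.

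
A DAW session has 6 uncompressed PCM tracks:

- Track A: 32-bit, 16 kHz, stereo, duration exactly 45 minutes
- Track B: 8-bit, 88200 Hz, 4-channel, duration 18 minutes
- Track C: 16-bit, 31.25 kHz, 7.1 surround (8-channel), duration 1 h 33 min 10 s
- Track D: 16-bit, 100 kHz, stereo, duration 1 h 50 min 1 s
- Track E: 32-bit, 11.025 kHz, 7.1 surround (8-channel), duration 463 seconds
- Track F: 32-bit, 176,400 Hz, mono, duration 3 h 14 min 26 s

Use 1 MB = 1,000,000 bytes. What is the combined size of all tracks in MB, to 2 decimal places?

14556.90 MB

Track A: exactly 45 minutes = 2,700 s; 16,000 × 2,700 × 4 × 2 = 345,600,000 bytes.
Track B: 18 minutes = 1,080 s; 88,200 × 1,080 × 1 × 4 = 381,024,000 bytes.
Track C: 1 h 33 min 10 s = 5,590 s; 31,250 × 5,590 × 2 × 8 = 2,795,000,000 bytes.
Track D: 1 h 50 min 1 s = 6,601 s; 100,000 × 6,601 × 2 × 2 = 2,640,400,000 bytes.
Track E: 11,025 × 463 × 4 × 8 = 163,346,400 bytes.
Track F: 3 h 14 min 26 s = 11,666 s; 176,400 × 11,666 × 4 × 1 = 8,231,529,600 bytes.
Total = 14,556,900,000 bytes = 14556.90 MB.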